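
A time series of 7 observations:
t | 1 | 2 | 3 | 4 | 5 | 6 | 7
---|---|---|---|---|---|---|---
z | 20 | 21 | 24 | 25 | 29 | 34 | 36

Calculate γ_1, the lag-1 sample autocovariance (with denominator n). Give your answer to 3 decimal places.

Mean z̄ = (20 + 21 + 24 + 25 + 29 + 34 + 36)/7 = 27.0000
Deviations: -7.0000, -6.0000, -3.0000, -2.0000, 2.0000, 7.0000, 9.0000
Σ_{t=1}^{6}(z_t−z̄)(z_{t+1}−z̄) = 139.0000
γ_1 = 139.0000 / 7 = 19.857

19.857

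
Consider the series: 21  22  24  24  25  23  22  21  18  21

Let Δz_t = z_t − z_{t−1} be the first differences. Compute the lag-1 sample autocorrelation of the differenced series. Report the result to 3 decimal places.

First differences Δz: 1, 2, 0, 1, -2, -1, -1, -3, 3
Mean of differences = 0.0000
Numerator Σ(Δz_t−Δz̄)(Δz_{t+1}−Δz̄) = -3.0000
Denominator Σ(Δz_t−Δz̄)² = 30.0000
r_1(Δz) = -3.0000 / 30.0000 = -0.100

-0.100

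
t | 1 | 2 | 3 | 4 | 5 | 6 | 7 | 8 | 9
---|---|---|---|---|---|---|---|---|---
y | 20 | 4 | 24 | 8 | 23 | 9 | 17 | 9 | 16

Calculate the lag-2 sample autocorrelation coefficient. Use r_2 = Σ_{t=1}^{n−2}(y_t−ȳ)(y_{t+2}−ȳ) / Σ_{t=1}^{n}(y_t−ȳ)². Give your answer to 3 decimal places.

0.707

Mean ȳ = (20 + 4 + 24 + 8 + 23 + 9 + 17 + 9 + 16)/9 = 14.4444
Σ(y_t−ȳ)(y_{t+2}−ȳ) = (53.0864) + (67.3086) + (81.7531) + (35.0864) + (21.8642) + (29.6420) + (3.9753) = 292.7160
Denominator Σ(y_t−ȳ)² = 414.2222
r_2 = 292.7160 / 414.2222 = 0.707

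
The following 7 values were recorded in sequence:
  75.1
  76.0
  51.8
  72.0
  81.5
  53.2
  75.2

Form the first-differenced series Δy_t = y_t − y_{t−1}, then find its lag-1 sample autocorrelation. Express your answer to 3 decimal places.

-0.511

First differences Δy: 0.9, -24.2, 20.2, 9.5, -28.3, 22.0
Mean of differences = 0.0167
Numerator Σ(Δy_t−Δȳ)(Δy_{t+1}−Δȳ) = -1209.7903
Denominator Σ(Δy_t−Δȳ)² = 2369.6283
r_1(Δy) = -1209.7903 / 2369.6283 = -0.511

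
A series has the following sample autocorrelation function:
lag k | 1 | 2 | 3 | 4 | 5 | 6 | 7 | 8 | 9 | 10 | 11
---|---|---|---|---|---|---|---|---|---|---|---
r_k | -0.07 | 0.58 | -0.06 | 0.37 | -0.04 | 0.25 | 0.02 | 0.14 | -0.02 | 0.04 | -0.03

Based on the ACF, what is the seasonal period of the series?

The largest autocorrelation is r_2 = 0.58, with weaker echoes at lags 4 (0.37) and 6 (0.25); the remaining lags stay at or below 0.14.
The dominant spike at lag 2 indicates a seasonal period of 2.

2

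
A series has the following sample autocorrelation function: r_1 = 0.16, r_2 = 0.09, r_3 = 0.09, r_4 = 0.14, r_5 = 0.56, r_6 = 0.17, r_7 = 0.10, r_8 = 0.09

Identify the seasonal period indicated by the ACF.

5

The largest autocorrelation is r_5 = 0.56; the remaining lags stay at or below 0.17.
The dominant spike at lag 5 indicates a seasonal period of 5.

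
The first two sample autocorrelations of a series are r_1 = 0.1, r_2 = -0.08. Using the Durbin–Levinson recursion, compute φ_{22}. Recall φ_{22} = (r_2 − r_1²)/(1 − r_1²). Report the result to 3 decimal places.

-0.091

φ_{22} = (r_2 − r_1²) / (1 − r_1²)
r_1² = (0.1)² = 0.01
Numerator = -0.08 − 0.0100 = -0.0900; denominator = 1 − 0.0100 = 0.9900
φ_{22} = -0.0900 / 0.9900 = -0.091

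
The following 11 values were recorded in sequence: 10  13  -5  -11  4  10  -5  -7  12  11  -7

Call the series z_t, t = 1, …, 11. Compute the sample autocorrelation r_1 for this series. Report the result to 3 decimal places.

Mean z̄ = (10 + 13 − 5 − 11 + 4 + 10 − 5 − 7 + 12 + 11 − 7)/11 = 2.2727
Numerator Σ_{t=1}^{10}(z_t−z̄)(z_{t+1}−z̄) = 16.8347
Denominator Σ(z_t−z̄)² = 862.1818
r_1 = 16.8347 / 862.1818 = 0.020

0.020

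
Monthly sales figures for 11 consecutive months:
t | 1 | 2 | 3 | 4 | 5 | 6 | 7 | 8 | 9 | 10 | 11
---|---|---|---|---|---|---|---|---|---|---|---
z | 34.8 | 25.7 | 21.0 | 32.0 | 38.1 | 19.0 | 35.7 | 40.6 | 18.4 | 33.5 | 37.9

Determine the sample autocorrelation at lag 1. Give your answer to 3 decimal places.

-0.313

Mean z̄ = (34.8 + 25.7 + 21.0 + 32.0 + 38.1 + 19.0 + 35.7 + 40.6 + 18.4 + 33.5 + 37.9)/11 = 30.6091
Numerator Σ_{t=1}^{10}(z_t−z̄)(z_{t+1}−z̄) = -207.7464
Denominator Σ(z_t−z̄)² = 663.1291
r_1 = -207.7464 / 663.1291 = -0.313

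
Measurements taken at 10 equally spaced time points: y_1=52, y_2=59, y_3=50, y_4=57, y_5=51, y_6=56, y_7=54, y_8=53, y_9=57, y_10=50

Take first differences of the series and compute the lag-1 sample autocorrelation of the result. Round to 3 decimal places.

-0.770

First differences Δy: 7, -9, 7, -6, 5, -2, -1, 4, -7
Mean of differences = -0.2222
Numerator Σ(Δy_t−Δȳ)(Δy_{t+1}−Δȳ) = -238.4938
Denominator Σ(Δy_t−Δȳ)² = 309.5556
r_1(Δy) = -238.4938 / 309.5556 = -0.770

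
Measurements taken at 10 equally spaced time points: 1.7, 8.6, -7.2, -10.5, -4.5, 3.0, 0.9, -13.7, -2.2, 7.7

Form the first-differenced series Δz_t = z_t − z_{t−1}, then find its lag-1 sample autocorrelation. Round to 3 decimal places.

First differences Δz: 6.9, -15.8, -3.3, 6.0, 7.5, -2.1, -14.6, 11.5, 9.9
Mean of differences = 0.6667
Numerator Σ(Δz_t−Δz̄)(Δz_{t+1}−Δz̄) = -64.0644
Denominator Σ(Δz_t−Δz̄)² = 844.2200
r_1(Δz) = -64.0644 / 844.2200 = -0.076

-0.076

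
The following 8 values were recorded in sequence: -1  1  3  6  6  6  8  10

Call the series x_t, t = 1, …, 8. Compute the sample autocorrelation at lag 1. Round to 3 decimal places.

0.538

Mean x̄ = (-1 + 1 + 3 + 6 + 6 + 6 + 8 + 10)/8 = 4.8750
Σ(x_t−x̄)(x_{t+1}−x̄) = (22.7656) + (7.2656) + (-2.1094) + (1.2656) + (1.2656) + (3.5156) + (16.0156) = 49.9844
Denominator Σ(x_t−x̄)² = 92.8750
r_1 = 49.9844 / 92.8750 = 0.538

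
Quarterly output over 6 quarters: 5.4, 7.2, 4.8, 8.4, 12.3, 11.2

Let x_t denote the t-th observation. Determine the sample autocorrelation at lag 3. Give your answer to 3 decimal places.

-0.321

Mean x̄ = (5.4 + 7.2 + 4.8 + 8.4 + 12.3 + 11.2)/6 = 8.2167
Deviations from mean: -2.8167, -1.0167, -3.4167, 0.1833, 4.0833, 2.9833
Σ(x_t−x̄)(x_{t+3}−x̄) = (-0.5164) + (-4.1514) + (-10.1931) = -14.8608
Denominator Σ(x_t−x̄)² = 46.2483
r_3 = -14.8608 / 46.2483 = -0.321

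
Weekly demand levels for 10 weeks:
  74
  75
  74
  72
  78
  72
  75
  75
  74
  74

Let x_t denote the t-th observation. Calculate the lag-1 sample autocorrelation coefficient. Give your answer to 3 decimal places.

-0.689

Mean x̄ = (74 + 75 + 74 + 72 + 78 + 72 + 75 + 75 + 74 + 74)/10 = 74.3000
Numerator Σ_{t=1}^{9}(x_t−x̄)(x_{t+1}−x̄) = -17.9900
Denominator Σ(x_t−x̄)² = 26.1000
r_1 = -17.9900 / 26.1000 = -0.689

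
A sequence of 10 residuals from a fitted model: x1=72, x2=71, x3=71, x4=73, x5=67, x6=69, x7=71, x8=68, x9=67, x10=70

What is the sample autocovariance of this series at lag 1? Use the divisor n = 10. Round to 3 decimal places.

0.269

Mean x̄ = (72 + 71 + 71 + 73 + 67 + 69 + 71 + 68 + 67 + 70)/10 = 69.9000
Σ_{t=1}^{9}(x_t−x̄)(x_{t+1}−x̄) = 2.6900
γ_1 = 2.6900 / 10 = 0.269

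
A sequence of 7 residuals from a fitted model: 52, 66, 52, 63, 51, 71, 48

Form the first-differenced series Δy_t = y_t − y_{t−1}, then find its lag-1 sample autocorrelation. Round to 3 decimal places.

First differences Δy: 14, -14, 11, -12, 20, -23
Mean of differences = -0.6667
Numerator Σ(Δy_t−Δȳ)(Δy_{t+1}−Δȳ) = -1179.1111
Denominator Σ(Δy_t−Δȳ)² = 1583.3333
r_1(Δy) = -1179.1111 / 1583.3333 = -0.745

-0.745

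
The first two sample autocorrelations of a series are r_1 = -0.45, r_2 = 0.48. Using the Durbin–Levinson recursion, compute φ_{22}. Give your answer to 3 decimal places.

0.348

φ_{22} = (r_2 − r_1²) / (1 − r_1²)
r_1² = (-0.45)² = 0.2025
Numerator = 0.48 − 0.2025 = 0.2775; denominator = 1 − 0.2025 = 0.7975
φ_{22} = 0.2775 / 0.7975 = 0.348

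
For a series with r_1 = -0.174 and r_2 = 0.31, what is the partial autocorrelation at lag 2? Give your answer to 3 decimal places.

φ_{22} = (r_2 − r_1²) / (1 − r_1²)
r_1² = (-0.174)² = 0.030276
Numerator = 0.31 − 0.0303 = 0.2797; denominator = 1 − 0.0303 = 0.9697
φ_{22} = 0.2797 / 0.9697 = 0.288

0.288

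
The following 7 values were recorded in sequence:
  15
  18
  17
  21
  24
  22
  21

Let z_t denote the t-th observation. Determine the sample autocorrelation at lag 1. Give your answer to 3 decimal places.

0.463

Mean z̄ = (15 + 18 + 17 + 21 + 24 + 22 + 21)/7 = 19.7143
Numerator Σ_{t=1}^{6}(z_t−z̄)(z_{t+1}−z̄) = 27.4898
Denominator Σ(z_t−z̄)² = 59.4286
r_1 = 27.4898 / 59.4286 = 0.463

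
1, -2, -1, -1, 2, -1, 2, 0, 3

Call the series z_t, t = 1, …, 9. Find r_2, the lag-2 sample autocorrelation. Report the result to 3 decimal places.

0.394

Mean z̄ = (1 − 2 − 1 − 1 + 2 − 1 + 2 + 0 + 3)/9 = 0.3333
Σ(z_t−z̄)(z_{t+2}−z̄) = (-0.8889) + (3.1111) + (-2.2222) + (1.7778) + (2.7778) + (0.4444) + (4.4444) = 9.4444
Denominator Σ(z_t−z̄)² = 24.0000
r_2 = 9.4444 / 24.0000 = 0.394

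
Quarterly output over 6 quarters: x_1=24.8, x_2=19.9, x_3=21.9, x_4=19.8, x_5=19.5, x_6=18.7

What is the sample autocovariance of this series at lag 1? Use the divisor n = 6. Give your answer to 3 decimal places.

Mean x̄ = (24.8 + 19.9 + 21.9 + 19.8 + 19.5 + 18.7)/6 = 20.7667
Σ_{t=1}^{5}(x_t−x̄)(x_{t+1}−x̄) = -1.7311
γ_1 = -1.7311 / 6 = -0.289

-0.289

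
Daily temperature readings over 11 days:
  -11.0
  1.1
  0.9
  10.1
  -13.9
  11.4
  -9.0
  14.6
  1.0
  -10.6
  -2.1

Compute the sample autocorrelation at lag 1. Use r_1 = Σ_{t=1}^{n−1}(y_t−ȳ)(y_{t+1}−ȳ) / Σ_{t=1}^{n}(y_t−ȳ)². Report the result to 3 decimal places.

Mean ȳ = (-11.0 + 1.1 + 0.9 + 10.1 − 13.9 + 11.4 − 9.0 + 14.6 + 1.0 − 10.6 − 2.1)/11 = -0.6818
Numerator Σ_{t=1}^{10}(y_t−ȳ)(y_{t+1}−ȳ) = -505.2567
Denominator Σ(y_t−ȳ)² = 955.0164
r_1 = -505.2567 / 955.0164 = -0.529

-0.529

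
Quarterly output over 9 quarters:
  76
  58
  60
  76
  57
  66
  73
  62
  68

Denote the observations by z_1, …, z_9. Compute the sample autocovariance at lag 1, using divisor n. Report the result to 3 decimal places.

-23.981

Mean z̄ = (76 + 58 + 60 + 76 + 57 + 66 + 73 + 62 + 68)/9 = 66.2222
Σ_{t=1}^{8}(z_t−z̄)(z_{t+1}−z̄) = -215.8272
γ_1 = -215.8272 / 9 = -23.981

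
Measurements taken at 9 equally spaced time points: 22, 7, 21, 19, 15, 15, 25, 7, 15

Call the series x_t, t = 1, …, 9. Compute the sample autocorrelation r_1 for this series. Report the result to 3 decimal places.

Mean x̄ = (22 + 7 + 21 + 19 + 15 + 15 + 25 + 7 + 15)/9 = 16.2222
Numerator Σ_{t=1}^{8}(x_t−x̄)(x_{t+1}−x̄) = -166.3827
Denominator Σ(x_t−x̄)² = 315.5556
r_1 = -166.3827 / 315.5556 = -0.527

-0.527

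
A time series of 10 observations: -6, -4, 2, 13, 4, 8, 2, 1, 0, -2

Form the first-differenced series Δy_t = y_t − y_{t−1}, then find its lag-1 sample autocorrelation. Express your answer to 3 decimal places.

First differences Δy: 2, 6, 11, -9, 4, -6, -1, -1, -2
Mean of differences = 0.4444
Numerator Σ(Δy_t−Δȳ)(Δy_{t+1}−Δȳ) = -73.9753
Denominator Σ(Δy_t−Δȳ)² = 298.2222
r_1(Δy) = -73.9753 / 298.2222 = -0.248

-0.248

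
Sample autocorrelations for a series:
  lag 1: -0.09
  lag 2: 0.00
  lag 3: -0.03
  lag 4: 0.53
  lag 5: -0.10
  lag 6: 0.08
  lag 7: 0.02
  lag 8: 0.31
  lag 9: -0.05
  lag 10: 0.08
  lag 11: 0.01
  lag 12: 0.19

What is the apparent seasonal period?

4

The largest autocorrelation is r_4 = 0.53, with weaker echoes at lags 8 (0.31) and 12 (0.19); the remaining lags stay at or below 0.08.
The dominant spike at lag 4 indicates a seasonal period of 4.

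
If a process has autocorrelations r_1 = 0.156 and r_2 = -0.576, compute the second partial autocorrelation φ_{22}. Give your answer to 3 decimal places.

-0.615

φ_{22} = (r_2 − r_1²) / (1 − r_1²)
r_1² = (0.156)² = 0.024336
Numerator = -0.576 − 0.0243 = -0.6003; denominator = 1 − 0.0243 = 0.9757
φ_{22} = -0.6003 / 0.9757 = -0.615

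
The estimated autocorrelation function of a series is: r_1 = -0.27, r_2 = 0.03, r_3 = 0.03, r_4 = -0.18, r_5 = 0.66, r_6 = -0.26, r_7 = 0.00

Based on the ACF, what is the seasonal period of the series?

5

The largest autocorrelation is r_5 = 0.66; the remaining lags stay at or below 0.03.
The dominant spike at lag 5 indicates a seasonal period of 5.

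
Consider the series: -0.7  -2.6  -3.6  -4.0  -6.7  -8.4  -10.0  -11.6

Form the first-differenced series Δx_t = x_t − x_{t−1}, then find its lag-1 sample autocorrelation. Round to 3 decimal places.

-0.225

First differences Δx: -1.9, -1.0, -0.4, -2.7, -1.7, -1.6, -1.6
Mean of differences = -1.5571
Numerator Σ(Δx_t−Δx̄)(Δx_{t+1}−Δx̄) = -0.6976
Denominator Σ(Δx_t−Δx̄)² = 3.0971
r_1(Δx) = -0.6976 / 3.0971 = -0.225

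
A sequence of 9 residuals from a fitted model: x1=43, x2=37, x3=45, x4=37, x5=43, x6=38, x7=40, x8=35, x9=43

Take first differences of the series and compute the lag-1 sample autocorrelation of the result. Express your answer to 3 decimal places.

First differences Δx: -6, 8, -8, 6, -5, 2, -5, 8
Mean of differences = 0.0000
Numerator Σ(Δx_t−Δx̄)(Δx_{t+1}−Δx̄) = -250.0000
Denominator Σ(Δx_t−Δx̄)² = 318.0000
r_1(Δx) = -250.0000 / 318.0000 = -0.786

-0.786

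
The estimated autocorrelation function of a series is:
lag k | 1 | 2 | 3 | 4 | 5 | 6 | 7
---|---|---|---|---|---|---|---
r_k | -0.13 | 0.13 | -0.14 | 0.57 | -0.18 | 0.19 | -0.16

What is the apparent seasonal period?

The largest autocorrelation is r_4 = 0.57; the remaining lags stay at or below 0.19.
The dominant spike at lag 4 indicates a seasonal period of 4.

4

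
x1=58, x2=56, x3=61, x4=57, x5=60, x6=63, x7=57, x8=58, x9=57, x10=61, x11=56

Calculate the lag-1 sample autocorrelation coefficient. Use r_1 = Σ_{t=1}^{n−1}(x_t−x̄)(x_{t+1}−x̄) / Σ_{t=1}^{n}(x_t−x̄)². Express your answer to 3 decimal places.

-0.359

Mean x̄ = (58 + 56 + 61 + 57 + 60 + 63 + 57 + 58 + 57 + 61 + 56)/11 = 58.5455
Numerator Σ_{t=1}^{10}(x_t−x̄)(x_{t+1}−x̄) = -19.6612
Denominator Σ(x_t−x̄)² = 54.7273
r_1 = -19.6612 / 54.7273 = -0.359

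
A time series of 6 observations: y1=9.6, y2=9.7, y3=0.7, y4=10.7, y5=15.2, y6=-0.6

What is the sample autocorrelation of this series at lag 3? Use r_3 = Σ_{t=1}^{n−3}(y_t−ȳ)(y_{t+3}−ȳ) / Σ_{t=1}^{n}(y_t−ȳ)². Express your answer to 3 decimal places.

Mean ȳ = (9.6 + 9.7 + 0.7 + 10.7 + 15.2 − 0.6)/6 = 7.5500
Σ(y_t−ȳ)(y_{t+3}−ȳ) = (6.4575) + (16.4475) + (55.8275) = 78.7325
Denominator Σ(y_t−ȳ)² = 190.6150
r_3 = 78.7325 / 190.6150 = 0.413

0.413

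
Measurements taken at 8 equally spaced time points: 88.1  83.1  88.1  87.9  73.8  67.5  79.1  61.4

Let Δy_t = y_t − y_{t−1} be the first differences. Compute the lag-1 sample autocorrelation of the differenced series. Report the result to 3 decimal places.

First differences Δy: -5.0, 5.0, -0.2, -14.1, -6.3, 11.6, -17.7
Mean of differences = -3.8143
Numerator Σ(Δy_t−Δȳ)(Δy_{t+1}−Δȳ) = -242.5559
Denominator Σ(Δy_t−Δȳ)² = 634.5486
r_1(Δy) = -242.5559 / 634.5486 = -0.382

-0.382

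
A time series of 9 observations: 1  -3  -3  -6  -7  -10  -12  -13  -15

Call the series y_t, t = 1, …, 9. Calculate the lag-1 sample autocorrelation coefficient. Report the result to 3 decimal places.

Mean ȳ = (1 − 3 − 3 − 6 − 7 − 10 − 12 − 13 − 15)/9 = -7.5556
Numerator Σ_{t=1}^{8}(y_t−ȳ)(y_{t+1}−ȳ) = 141.9136
Denominator Σ(y_t−ȳ)² = 228.2222
r_1 = 141.9136 / 228.2222 = 0.622

0.622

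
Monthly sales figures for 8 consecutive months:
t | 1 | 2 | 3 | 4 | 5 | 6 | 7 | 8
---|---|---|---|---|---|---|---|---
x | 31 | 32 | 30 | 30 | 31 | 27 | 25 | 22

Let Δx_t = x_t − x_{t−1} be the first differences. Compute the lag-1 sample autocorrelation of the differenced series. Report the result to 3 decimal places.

-0.113

First differences Δx: 1, -2, 0, 1, -4, -2, -3
Mean of differences = -1.2857
Numerator Σ(Δx_t−Δx̄)(Δx_{t+1}−Δx̄) = -2.6531
Denominator Σ(Δx_t−Δx̄)² = 23.4286
r_1(Δx) = -2.6531 / 23.4286 = -0.113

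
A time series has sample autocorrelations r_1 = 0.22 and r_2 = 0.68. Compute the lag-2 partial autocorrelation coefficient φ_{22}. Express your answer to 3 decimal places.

φ_{22} = (r_2 − r_1²) / (1 − r_1²)
r_1² = (0.22)² = 0.0484
Numerator = 0.68 − 0.0484 = 0.6316; denominator = 1 − 0.0484 = 0.9516
φ_{22} = 0.6316 / 0.9516 = 0.664

0.664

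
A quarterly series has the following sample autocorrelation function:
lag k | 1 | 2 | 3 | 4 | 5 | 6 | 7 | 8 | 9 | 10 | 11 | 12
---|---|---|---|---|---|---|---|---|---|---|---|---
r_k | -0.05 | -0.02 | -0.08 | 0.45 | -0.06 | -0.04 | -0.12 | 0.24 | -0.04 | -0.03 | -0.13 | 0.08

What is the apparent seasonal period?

4

The largest autocorrelation is r_4 = 0.45, with a weaker echo at lag 8 (0.24); the remaining lags stay at or below 0.08.
The dominant spike at lag 4 indicates a seasonal period of 4.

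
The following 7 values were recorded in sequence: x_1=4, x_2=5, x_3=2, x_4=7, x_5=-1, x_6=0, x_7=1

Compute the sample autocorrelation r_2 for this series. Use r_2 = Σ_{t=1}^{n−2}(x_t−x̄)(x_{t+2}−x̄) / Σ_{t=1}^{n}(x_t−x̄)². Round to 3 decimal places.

Mean x̄ = (4 + 5 + 2 + 7 − 1 + 0 + 1)/7 = 2.5714
Deviations from mean: 1.4286, 2.4286, -0.5714, 4.4286, -3.5714, -2.5714, -1.5714
Σ(x_t−x̄)(x_{t+2}−x̄) = (-0.8163) + (10.7551) + (2.0408) + (-11.3878) + (5.6122) = 6.2041
Denominator Σ(x_t−x̄)² = 49.7143
r_2 = 6.2041 / 49.7143 = 0.125

0.125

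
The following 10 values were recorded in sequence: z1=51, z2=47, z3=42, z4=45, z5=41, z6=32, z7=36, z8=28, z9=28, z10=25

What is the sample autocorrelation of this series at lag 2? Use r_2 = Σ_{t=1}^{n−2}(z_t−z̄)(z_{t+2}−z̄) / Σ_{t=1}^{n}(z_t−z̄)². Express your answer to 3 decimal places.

0.392

Mean z̄ = (51 + 47 + 42 + 45 + 41 + 32 + 36 + 28 + 28 + 25)/10 = 37.5000
Numerator Σ_{t=1}^{8}(z_t−z̄)(z_{t+2}−z̄) = 286.5000
Denominator Σ(z_t−z̄)² = 730.5000
r_2 = 286.5000 / 730.5000 = 0.392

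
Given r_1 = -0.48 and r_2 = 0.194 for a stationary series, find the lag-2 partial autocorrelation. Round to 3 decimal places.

φ_{22} = (r_2 − r_1²) / (1 − r_1²)
r_1² = (-0.48)² = 0.2304
Numerator = 0.194 − 0.2304 = -0.0364; denominator = 1 − 0.2304 = 0.7696
φ_{22} = -0.0364 / 0.7696 = -0.047

-0.047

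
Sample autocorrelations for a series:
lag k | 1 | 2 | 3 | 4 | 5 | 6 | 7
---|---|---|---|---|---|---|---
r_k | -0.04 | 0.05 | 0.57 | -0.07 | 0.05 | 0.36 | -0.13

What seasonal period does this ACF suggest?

3

The largest autocorrelation is r_3 = 0.57, with a weaker echo at lag 6 (0.36); the remaining lags stay at or below 0.05.
The dominant spike at lag 3 indicates a seasonal period of 3.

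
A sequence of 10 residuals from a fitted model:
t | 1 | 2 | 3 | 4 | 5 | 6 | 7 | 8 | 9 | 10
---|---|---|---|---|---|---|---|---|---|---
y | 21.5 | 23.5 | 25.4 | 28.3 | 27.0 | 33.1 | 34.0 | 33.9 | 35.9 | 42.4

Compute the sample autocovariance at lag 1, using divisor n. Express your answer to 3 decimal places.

Mean ȳ = (21.5 + 23.5 + 25.4 + 28.3 + 27.0 + 33.1 + 34.0 + 33.9 + 35.9 + 42.4)/10 = 30.5000
Σ_{t=1}^{9}(y_t−ȳ)(y_{t+1}−ȳ) = 212.1400
γ_1 = 212.1400 / 10 = 21.214

21.214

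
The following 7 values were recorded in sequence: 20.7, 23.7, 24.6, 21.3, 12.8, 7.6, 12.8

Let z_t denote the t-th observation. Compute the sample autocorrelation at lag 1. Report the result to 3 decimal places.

0.648

Mean z̄ = (20.7 + 23.7 + 24.6 + 21.3 + 12.8 + 7.6 + 12.8)/7 = 17.6429
Deviations from mean: 3.0571, 6.0571, 6.9571, 3.6571, -4.8429, -10.0429, -4.8429
Numerator Σ_{t=1}^{6}(z_t−z̄)(z_{t+1}−z̄) = 165.6624
Denominator Σ(z_t−z̄)² = 255.5771
r_1 = 165.6624 / 255.5771 = 0.648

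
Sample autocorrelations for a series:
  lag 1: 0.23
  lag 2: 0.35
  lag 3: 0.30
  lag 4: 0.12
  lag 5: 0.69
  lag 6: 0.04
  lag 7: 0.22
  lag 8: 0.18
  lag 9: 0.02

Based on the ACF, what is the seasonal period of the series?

The largest autocorrelation is r_5 = 0.69; the remaining lags stay at or below 0.35.
The dominant spike at lag 5 indicates a seasonal period of 5.

5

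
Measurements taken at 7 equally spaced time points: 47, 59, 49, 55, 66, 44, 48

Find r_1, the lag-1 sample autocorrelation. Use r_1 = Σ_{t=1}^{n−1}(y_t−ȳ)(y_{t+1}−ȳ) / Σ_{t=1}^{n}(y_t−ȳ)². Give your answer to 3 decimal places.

-0.303

Mean ȳ = (47 + 59 + 49 + 55 + 66 + 44 + 48)/7 = 52.5714
Deviations from mean: -5.5714, 6.4286, -3.5714, 2.4286, 13.4286, -8.5714, -4.5714
Numerator Σ_{t=1}^{6}(y_t−ȳ)(y_{t+1}−ȳ) = -110.7551
Denominator Σ(y_t−ȳ)² = 365.7143
r_1 = -110.7551 / 365.7143 = -0.303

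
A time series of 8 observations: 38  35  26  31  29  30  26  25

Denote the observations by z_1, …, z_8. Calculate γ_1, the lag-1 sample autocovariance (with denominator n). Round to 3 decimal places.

4.375

Mean z̄ = (38 + 35 + 26 + 31 + 29 + 30 + 26 + 25)/8 = 30.0000
Deviations: 8.0000, 5.0000, -4.0000, 1.0000, -1.0000, 0.0000, -4.0000, -5.0000
Σ_{t=1}^{7}(z_t−z̄)(z_{t+1}−z̄) = 35.0000
γ_1 = 35.0000 / 8 = 4.375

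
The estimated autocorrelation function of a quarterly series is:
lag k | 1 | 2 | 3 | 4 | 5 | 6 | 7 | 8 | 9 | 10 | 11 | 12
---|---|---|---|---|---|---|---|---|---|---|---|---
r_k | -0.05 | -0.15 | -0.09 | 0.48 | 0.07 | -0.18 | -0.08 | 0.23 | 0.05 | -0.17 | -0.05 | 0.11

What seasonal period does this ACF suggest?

The largest autocorrelation is r_4 = 0.48, with a weaker echo at lag 8 (0.23); the remaining lags stay at or below 0.11.
The dominant spike at lag 4 indicates a seasonal period of 4.

4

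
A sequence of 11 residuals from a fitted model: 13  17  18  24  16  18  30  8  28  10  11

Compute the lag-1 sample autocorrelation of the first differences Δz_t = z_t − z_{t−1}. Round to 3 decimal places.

First differences Δz: 4, 1, 6, -8, 2, 12, -22, 20, -18, 1
Mean of differences = -0.2000
Numerator Σ(Δz_t−Δz̄)(Δz_{t+1}−Δz̄) = -1113.4400
Denominator Σ(Δz_t−Δz̄)² = 1473.6000
r_1(Δz) = -1113.4400 / 1473.6000 = -0.756

-0.756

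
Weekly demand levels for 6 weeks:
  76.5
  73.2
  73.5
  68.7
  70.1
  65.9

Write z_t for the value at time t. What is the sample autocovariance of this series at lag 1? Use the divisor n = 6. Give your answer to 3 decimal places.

2.989

Mean z̄ = (76.5 + 73.2 + 73.5 + 68.7 + 70.1 + 65.9)/6 = 71.3167
Deviations: 5.1833, 1.8833, 2.1833, -2.6167, -1.2167, -5.4167
Σ_{t=1}^{5}(z_t−z̄)(z_{t+1}−z̄) = 17.9347
γ_1 = 17.9347 / 6 = 2.989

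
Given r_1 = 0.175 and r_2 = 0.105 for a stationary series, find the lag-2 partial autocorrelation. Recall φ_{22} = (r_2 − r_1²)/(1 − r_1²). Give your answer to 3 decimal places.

0.077

φ_{22} = (r_2 − r_1²) / (1 − r_1²)
r_1² = (0.175)² = 0.030625
Numerator = 0.105 − 0.0306 = 0.0744; denominator = 1 − 0.0306 = 0.9694
φ_{22} = 0.0744 / 0.9694 = 0.077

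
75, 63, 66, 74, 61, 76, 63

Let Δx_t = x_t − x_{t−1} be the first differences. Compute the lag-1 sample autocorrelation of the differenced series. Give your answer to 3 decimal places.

-0.640

First differences Δx: -12, 3, 8, -13, 15, -13
Mean of differences = -2.0000
Numerator Σ(Δx_t−Δx̄)(Δx_{t+1}−Δx̄) = -484.0000
Denominator Σ(Δx_t−Δx̄)² = 756.0000
r_1(Δx) = -484.0000 / 756.0000 = -0.640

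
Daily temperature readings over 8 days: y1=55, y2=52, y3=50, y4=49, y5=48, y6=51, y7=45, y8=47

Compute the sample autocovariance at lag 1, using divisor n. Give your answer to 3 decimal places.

Mean ȳ = (55 + 52 + 50 + 49 + 48 + 51 + 45 + 47)/8 = 49.6250
Σ_{t=1}^{7}(y_t−ȳ)(y_{t+1}−ȳ) = 17.9844
γ_1 = 17.9844 / 8 = 2.248

2.248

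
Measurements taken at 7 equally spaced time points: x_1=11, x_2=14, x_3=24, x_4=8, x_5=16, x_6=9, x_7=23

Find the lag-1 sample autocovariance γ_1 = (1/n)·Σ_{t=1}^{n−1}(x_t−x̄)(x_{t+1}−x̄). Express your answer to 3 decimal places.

Mean x̄ = (11 + 14 + 24 + 8 + 16 + 9 + 23)/7 = 15.0000
Deviations: -4.0000, -1.0000, 9.0000, -7.0000, 1.0000, -6.0000, 8.0000
Σ_{t=1}^{6}(x_t−x̄)(x_{t+1}−x̄) = -129.0000
γ_1 = -129.0000 / 7 = -18.429

-18.429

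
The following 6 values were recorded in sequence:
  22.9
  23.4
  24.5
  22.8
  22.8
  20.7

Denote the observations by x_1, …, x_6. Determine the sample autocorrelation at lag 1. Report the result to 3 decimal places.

Mean x̄ = (22.9 + 23.4 + 24.5 + 22.8 + 22.8 + 20.7)/6 = 22.8500
Deviations from mean: 0.0500, 0.5500, 1.6500, -0.0500, -0.0500, -2.1500
Σ(x_t−x̄)(x_{t+1}−x̄) = (0.0275) + (0.9075) + (-0.0825) + (0.0025) + (0.1075) = 0.9625
Denominator Σ(x_t−x̄)² = 7.6550
r_1 = 0.9625 / 7.6550 = 0.126

0.126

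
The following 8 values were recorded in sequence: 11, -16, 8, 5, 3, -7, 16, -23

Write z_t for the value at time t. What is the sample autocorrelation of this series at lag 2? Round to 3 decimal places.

0.160

Mean z̄ = (11 − 16 + 8 + 5 + 3 − 7 + 16 − 23)/8 = -0.3750
Deviations from mean: 11.3750, -15.6250, 8.3750, 5.3750, 3.3750, -6.6250, 16.3750, -22.6250
Σ(z_t−z̄)(z_{t+2}−z̄) = (95.2656) + (-83.9844) + (28.2656) + (-35.6094) + (55.2656) + (149.8906) = 209.0938
Denominator Σ(z_t−z̄)² = 1307.8750
r_2 = 209.0938 / 1307.8750 = 0.160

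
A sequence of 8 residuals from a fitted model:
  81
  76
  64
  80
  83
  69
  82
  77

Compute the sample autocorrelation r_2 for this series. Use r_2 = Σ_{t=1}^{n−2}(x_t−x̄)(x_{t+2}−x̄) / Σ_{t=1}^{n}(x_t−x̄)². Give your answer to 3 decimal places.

Mean x̄ = (81 + 76 + 64 + 80 + 83 + 69 + 82 + 77)/8 = 76.5000
Deviations from mean: 4.5000, -0.5000, -12.5000, 3.5000, 6.5000, -7.5000, 5.5000, 0.5000
Numerator Σ_{t=1}^{6}(x_t−x̄)(x_{t+2}−x̄) = -133.5000
Denominator Σ(x_t−x̄)² = 318.0000
r_2 = -133.5000 / 318.0000 = -0.420

-0.420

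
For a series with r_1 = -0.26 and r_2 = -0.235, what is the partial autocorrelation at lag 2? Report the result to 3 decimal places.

φ_{22} = (r_2 − r_1²) / (1 − r_1²)
r_1² = (-0.26)² = 0.0676
Numerator = -0.235 − 0.0676 = -0.3026; denominator = 1 − 0.0676 = 0.9324
φ_{22} = -0.3026 / 0.9324 = -0.325

-0.325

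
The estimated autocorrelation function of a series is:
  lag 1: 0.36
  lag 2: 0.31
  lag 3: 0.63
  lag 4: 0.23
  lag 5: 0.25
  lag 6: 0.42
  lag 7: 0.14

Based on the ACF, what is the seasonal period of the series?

3

The largest autocorrelation is r_3 = 0.63, with a weaker echo at lag 6 (0.42); the remaining lags stay at or below 0.36. The elevated value at lag 1 (0.36), dropping to 0.31 at lag 2, reflects decaying short-term dependence rather than seasonality.
The dominant spike at lag 3 indicates a seasonal period of 3.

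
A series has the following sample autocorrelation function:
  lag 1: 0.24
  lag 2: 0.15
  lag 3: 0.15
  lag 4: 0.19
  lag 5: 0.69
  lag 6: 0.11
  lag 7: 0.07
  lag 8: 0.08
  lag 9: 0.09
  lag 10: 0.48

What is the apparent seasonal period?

The largest autocorrelation is r_5 = 0.69, with a weaker echo at lag 10 (0.48); the remaining lags stay at or below 0.24. The elevated value at lag 1 (0.24), dropping to 0.15 at lag 2, reflects decaying short-term dependence rather than seasonality.
The dominant spike at lag 5 indicates a seasonal period of 5.

5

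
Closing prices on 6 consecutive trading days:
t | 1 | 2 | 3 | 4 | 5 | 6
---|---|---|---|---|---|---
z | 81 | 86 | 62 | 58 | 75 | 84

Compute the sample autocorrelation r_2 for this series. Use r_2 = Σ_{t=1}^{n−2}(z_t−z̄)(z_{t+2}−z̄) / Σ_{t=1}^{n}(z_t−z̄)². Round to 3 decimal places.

-0.633

Mean z̄ = (81 + 86 + 62 + 58 + 75 + 84)/6 = 74.3333
Deviations from mean: 6.6667, 11.6667, -12.3333, -16.3333, 0.6667, 9.6667
Σ(z_t−z̄)(z_{t+2}−z̄) = (-82.2222) + (-190.5556) + (-8.2222) + (-157.8889) = -438.8889
Denominator Σ(z_t−z̄)² = 693.3333
r_2 = -438.8889 / 693.3333 = -0.633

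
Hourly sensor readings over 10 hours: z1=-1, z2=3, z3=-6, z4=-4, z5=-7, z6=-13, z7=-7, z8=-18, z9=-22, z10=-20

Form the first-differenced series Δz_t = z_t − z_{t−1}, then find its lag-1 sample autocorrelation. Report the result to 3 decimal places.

First differences Δz: 4, -9, 2, -3, -6, 6, -11, -4, 2
Mean of differences = -2.1111
Numerator Σ(Δz_t−Δz̄)(Δz_{t+1}−Δz̄) = -165.2346
Denominator Σ(Δz_t−Δz̄)² = 282.8889
r_1(Δz) = -165.2346 / 282.8889 = -0.584

-0.584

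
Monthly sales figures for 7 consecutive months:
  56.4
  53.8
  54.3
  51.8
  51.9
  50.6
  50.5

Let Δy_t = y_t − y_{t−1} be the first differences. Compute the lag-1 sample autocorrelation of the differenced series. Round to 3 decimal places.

First differences Δy: -2.6, 0.5, -2.5, 0.1, -1.3, -0.1
Mean of differences = -0.9833
Numerator Σ(Δy_t−Δȳ)(Δy_{t+1}−Δȳ) = -6.9136
Denominator Σ(Δy_t−Δȳ)² = 9.1683
r_1(Δy) = -6.9136 / 9.1683 = -0.754

-0.754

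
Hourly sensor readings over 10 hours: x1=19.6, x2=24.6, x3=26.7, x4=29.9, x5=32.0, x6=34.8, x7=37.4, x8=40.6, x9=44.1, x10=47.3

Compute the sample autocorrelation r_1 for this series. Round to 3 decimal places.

Mean x̄ = (19.6 + 24.6 + 26.7 + 29.9 + 32.0 + 34.8 + 37.4 + 40.6 + 44.1 + 47.3)/10 = 33.7000
Numerator Σ_{t=1}^{9}(x_t−x̄)(x_{t+1}−x̄) = 466.0000
Denominator Σ(x_t−x̄)² = 703.5800
r_1 = 466.0000 / 703.5800 = 0.662

0.662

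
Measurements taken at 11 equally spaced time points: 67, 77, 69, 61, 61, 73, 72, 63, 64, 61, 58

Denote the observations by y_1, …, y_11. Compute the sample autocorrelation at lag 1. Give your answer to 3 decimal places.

0.269

Mean ȳ = (67 + 77 + 69 + 61 + 61 + 73 + 72 + 63 + 64 + 61 + 58)/11 = 66.0000
Numerator Σ_{t=1}^{10}(y_t−ȳ)(y_{t+1}−ȳ) = 99.0000
Denominator Σ(y_t−ȳ)² = 368.0000
r_1 = 99.0000 / 368.0000 = 0.269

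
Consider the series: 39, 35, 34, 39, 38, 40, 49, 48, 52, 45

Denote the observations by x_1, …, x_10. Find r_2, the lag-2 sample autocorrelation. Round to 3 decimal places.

0.379

Mean x̄ = (39 + 35 + 34 + 39 + 38 + 40 + 49 + 48 + 52 + 45)/10 = 41.9000
Numerator Σ_{t=1}^{8}(x_t−x̄)(x_{t+2}−x̄) = 130.5800
Denominator Σ(x_t−x̄)² = 344.9000
r_2 = 130.5800 / 344.9000 = 0.379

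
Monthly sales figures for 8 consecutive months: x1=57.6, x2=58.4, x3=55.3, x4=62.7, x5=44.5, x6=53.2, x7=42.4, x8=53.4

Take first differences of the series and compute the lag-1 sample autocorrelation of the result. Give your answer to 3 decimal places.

-0.765

First differences Δx: 0.8, -3.1, 7.4, -18.2, 8.7, -10.8, 11.0
Mean of differences = -0.6000
Numerator Σ(Δx_t−Δx̄)(Δx_{t+1}−Δx̄) = -541.1600
Denominator Σ(Δx_t−Δx̄)² = 707.0600
r_1(Δx) = -541.1600 / 707.0600 = -0.765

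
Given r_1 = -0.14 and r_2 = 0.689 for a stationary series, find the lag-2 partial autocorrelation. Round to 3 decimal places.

0.683

φ_{22} = (r_2 − r_1²) / (1 − r_1²)
r_1² = (-0.14)² = 0.0196
Numerator = 0.689 − 0.0196 = 0.6694; denominator = 1 − 0.0196 = 0.9804
φ_{22} = 0.6694 / 0.9804 = 0.683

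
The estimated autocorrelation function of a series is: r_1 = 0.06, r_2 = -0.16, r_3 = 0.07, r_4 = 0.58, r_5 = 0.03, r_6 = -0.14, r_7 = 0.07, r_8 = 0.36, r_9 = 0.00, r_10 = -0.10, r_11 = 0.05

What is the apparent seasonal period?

4

The largest autocorrelation is r_4 = 0.58, with a weaker echo at lag 8 (0.36); the remaining lags stay at or below 0.07.
The dominant spike at lag 4 indicates a seasonal period of 4.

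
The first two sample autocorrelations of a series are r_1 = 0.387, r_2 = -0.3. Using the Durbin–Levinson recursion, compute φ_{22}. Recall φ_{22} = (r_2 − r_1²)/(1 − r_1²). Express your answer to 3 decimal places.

φ_{22} = (r_2 − r_1²) / (1 − r_1²)
r_1² = (0.387)² = 0.149769
Numerator = -0.3 − 0.1498 = -0.4498; denominator = 1 − 0.1498 = 0.8502
φ_{22} = -0.4498 / 0.8502 = -0.529

-0.529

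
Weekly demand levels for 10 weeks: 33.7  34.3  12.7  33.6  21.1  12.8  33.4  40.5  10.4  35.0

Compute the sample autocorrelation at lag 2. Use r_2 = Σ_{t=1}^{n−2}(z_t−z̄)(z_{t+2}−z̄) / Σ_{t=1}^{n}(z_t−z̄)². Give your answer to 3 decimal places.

Mean z̄ = (33.7 + 34.3 + 12.7 + 33.6 + 21.1 + 12.8 + 33.4 + 40.5 + 10.4 + 35.0)/10 = 26.7500
Numerator Σ_{t=1}^{8}(z_t−z̄)(z_{t+2}−z̄) = -286.7800
Denominator Σ(z_t−z̄)² = 1144.8250
r_2 = -286.7800 / 1144.8250 = -0.251

-0.251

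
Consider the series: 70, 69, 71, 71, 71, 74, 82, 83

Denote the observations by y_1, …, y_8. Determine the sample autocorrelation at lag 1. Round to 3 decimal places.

0.584

Mean ȳ = (70 + 69 + 71 + 71 + 71 + 74 + 82 + 83)/8 = 73.8750
Numerator Σ_{t=1}^{7}(y_t−ȳ)(y_{t+1}−ȳ) = 124.2344
Denominator Σ(y_t−ȳ)² = 212.8750
r_1 = 124.2344 / 212.8750 = 0.584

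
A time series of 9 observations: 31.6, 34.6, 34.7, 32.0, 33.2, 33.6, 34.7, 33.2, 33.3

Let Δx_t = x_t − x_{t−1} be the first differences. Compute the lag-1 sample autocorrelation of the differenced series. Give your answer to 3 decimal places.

-0.183

First differences Δx: 3.0, 0.1, -2.7, 1.2, 0.4, 1.1, -1.5, 0.1
Mean of differences = 0.2125
Numerator Σ(Δx_t−Δx̄)(Δx_{t+1}−Δx̄) = -3.8377
Denominator Σ(Δx_t−Δx̄)² = 21.0088
r_1(Δx) = -3.8377 / 21.0088 = -0.183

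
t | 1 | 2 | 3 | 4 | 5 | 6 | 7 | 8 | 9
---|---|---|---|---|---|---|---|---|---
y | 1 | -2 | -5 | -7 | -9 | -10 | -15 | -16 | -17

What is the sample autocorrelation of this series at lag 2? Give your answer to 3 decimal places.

0.336

Mean ȳ = (1 − 2 − 5 − 7 − 9 − 10 − 15 − 16 − 17)/9 = -8.8889
Σ(y_t−ȳ)(y_{t+2}−ȳ) = (38.4568) + (13.0123) + (-0.4321) + (-2.0988) + (0.6790) + (7.9012) + (49.5679) = 107.0864
Denominator Σ(y_t−ȳ)² = 318.8889
r_2 = 107.0864 / 318.8889 = 0.336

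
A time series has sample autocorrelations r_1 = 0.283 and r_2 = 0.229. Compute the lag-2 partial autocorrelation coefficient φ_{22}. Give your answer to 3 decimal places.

0.162

φ_{22} = (r_2 − r_1²) / (1 − r_1²)
r_1² = (0.283)² = 0.080089
Numerator = 0.229 − 0.0801 = 0.1489; denominator = 1 − 0.0801 = 0.9199
φ_{22} = 0.1489 / 0.9199 = 0.162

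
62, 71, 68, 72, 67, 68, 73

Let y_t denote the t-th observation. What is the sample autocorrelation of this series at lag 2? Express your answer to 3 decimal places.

0.046

Mean ȳ = (62 + 71 + 68 + 72 + 67 + 68 + 73)/7 = 68.7143
Deviations from mean: -6.7143, 2.2857, -0.7143, 3.2857, -1.7143, -0.7143, 4.2857
Σ(y_t−ȳ)(y_{t+2}−ȳ) = (4.7959) + (7.5102) + (1.2245) + (-2.3469) + (-7.3469) = 3.8367
Denominator Σ(y_t−ȳ)² = 83.4286
r_2 = 3.8367 / 83.4286 = 0.046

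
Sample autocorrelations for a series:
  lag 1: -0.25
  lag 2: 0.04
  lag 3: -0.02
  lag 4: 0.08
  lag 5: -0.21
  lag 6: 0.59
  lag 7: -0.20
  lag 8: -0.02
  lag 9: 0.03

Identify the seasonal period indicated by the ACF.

6

The largest autocorrelation is r_6 = 0.59; the remaining lags stay at or below 0.08.
The dominant spike at lag 6 indicates a seasonal period of 6.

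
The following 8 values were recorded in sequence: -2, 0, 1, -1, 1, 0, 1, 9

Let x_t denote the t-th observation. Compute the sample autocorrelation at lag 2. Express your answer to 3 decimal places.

-0.046

Mean x̄ = (-2 + 0 + 1 − 1 + 1 + 0 + 1 + 9)/8 = 1.1250
Deviations from mean: -3.1250, -1.1250, -0.1250, -2.1250, -0.1250, -1.1250, -0.1250, 7.8750
Σ(x_t−x̄)(x_{t+2}−x̄) = (0.3906) + (2.3906) + (0.0156) + (2.3906) + (0.0156) + (-8.8594) = -3.6563
Denominator Σ(x_t−x̄)² = 78.8750
r_2 = -3.6563 / 78.8750 = -0.046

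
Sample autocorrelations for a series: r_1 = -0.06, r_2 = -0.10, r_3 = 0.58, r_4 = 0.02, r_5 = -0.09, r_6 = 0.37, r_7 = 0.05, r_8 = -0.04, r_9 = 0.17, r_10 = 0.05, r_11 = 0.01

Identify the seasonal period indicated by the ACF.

3

The largest autocorrelation is r_3 = 0.58, with weaker echoes at lags 6 (0.37) and 9 (0.17); the remaining lags stay at or below 0.05.
The dominant spike at lag 3 indicates a seasonal period of 3.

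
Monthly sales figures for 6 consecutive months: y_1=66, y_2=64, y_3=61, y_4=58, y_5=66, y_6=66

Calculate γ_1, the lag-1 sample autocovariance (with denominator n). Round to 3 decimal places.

Mean ȳ = (66 + 64 + 61 + 58 + 66 + 66)/6 = 63.5000
Σ_{t=1}^{5}(y_t−ȳ)(y_{t+1}−ȳ) = 6.2500
γ_1 = 6.2500 / 6 = 1.042

1.042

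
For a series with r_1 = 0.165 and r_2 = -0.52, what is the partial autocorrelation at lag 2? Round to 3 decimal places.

φ_{22} = (r_2 − r_1²) / (1 − r_1²)
r_1² = (0.165)² = 0.027225
Numerator = -0.52 − 0.0272 = -0.5472; denominator = 1 − 0.0272 = 0.9728
φ_{22} = -0.5472 / 0.9728 = -0.563

-0.563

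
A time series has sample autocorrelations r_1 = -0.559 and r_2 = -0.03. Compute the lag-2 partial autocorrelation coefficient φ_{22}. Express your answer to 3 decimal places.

φ_{22} = (r_2 − r_1²) / (1 − r_1²)
r_1² = (-0.559)² = 0.312481
Numerator = -0.03 − 0.3125 = -0.3425; denominator = 1 − 0.3125 = 0.6875
φ_{22} = -0.3425 / 0.6875 = -0.498

-0.498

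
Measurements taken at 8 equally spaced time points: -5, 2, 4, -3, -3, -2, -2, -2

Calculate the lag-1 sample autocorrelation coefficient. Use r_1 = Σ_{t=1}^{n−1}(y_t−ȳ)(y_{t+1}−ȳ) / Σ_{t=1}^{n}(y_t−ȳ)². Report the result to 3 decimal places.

0.027

Mean ȳ = (-5 + 2 + 4 − 3 − 3 − 2 − 2 − 2)/8 = -1.3750
Deviations from mean: -3.6250, 3.3750, 5.3750, -1.6250, -1.6250, -0.6250, -0.6250, -0.6250
Σ(y_t−ȳ)(y_{t+1}−ȳ) = (-12.2344) + (18.1406) + (-8.7344) + (2.6406) + (1.0156) + (0.3906) + (0.3906) = 1.6094
Denominator Σ(y_t−ȳ)² = 59.8750
r_1 = 1.6094 / 59.8750 = 0.027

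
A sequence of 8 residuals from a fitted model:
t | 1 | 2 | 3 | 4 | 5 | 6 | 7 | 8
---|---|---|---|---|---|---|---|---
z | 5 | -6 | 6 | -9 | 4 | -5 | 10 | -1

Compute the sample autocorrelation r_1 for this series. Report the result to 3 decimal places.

-0.743

Mean z̄ = (5 − 6 + 6 − 9 + 4 − 5 + 10 − 1)/8 = 0.5000
Deviations from mean: 4.5000, -6.5000, 5.5000, -9.5000, 3.5000, -5.5000, 9.5000, -1.5000
Numerator Σ_{t=1}^{7}(z_t−z̄)(z_{t+1}−z̄) = -236.2500
Denominator Σ(z_t−z̄)² = 318.0000
r_1 = -236.2500 / 318.0000 = -0.743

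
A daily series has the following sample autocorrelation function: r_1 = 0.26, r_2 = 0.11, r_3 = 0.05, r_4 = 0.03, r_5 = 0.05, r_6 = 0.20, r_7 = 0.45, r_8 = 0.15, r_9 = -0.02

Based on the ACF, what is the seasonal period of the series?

7

The largest autocorrelation is r_7 = 0.45; the remaining lags stay at or below 0.26. The elevated value at lag 1 (0.26), dropping to 0.11 at lag 2, reflects decaying short-term dependence rather than seasonality.
The dominant spike at lag 7 indicates a seasonal period of 7.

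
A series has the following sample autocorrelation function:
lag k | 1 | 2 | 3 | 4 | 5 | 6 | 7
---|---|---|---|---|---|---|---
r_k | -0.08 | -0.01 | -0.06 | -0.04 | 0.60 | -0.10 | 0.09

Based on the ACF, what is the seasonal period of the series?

The largest autocorrelation is r_5 = 0.60; the remaining lags stay at or below 0.09.
The dominant spike at lag 5 indicates a seasonal period of 5.

5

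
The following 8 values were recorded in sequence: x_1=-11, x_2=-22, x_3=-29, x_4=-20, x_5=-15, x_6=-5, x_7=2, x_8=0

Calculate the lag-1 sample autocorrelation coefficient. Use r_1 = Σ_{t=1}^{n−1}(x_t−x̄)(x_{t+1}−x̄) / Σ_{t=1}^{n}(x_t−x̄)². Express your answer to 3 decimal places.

Mean x̄ = (-11 − 22 − 29 − 20 − 15 − 5 + 2 + 0)/8 = -12.5000
Deviations from mean: 1.5000, -9.5000, -16.5000, -7.5000, -2.5000, 7.5000, 14.5000, 12.5000
Numerator Σ_{t=1}^{7}(x_t−x̄)(x_{t+1}−x̄) = 556.2500
Denominator Σ(x_t−x̄)² = 850.0000
r_1 = 556.2500 / 850.0000 = 0.654

0.654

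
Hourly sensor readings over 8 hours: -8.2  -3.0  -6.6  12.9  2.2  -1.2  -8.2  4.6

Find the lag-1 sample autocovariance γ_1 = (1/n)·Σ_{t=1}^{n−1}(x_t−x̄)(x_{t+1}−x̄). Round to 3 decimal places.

Mean x̄ = (-8.2 − 3.0 − 6.6 + 12.9 + 2.2 − 1.2 − 8.2 + 4.6)/8 = -0.9375
Deviations: -7.2625, -2.0625, -5.6625, 13.8375, 3.1375, -0.2625, -7.2625, 5.5375
Σ_{t=1}^{7}(x_t−x̄)(x_{t+1}−x̄) = -47.4152
γ_1 = -47.4152 / 8 = -5.927

-5.927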